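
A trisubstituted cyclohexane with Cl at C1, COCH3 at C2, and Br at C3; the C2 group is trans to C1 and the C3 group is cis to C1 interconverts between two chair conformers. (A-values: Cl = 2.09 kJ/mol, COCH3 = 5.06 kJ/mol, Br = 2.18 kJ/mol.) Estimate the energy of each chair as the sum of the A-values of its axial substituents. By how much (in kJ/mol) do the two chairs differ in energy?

9.33 kJ/mol

Chair I (chloro axial, acetyl axial, bromo axial): E = 9.33 kJ/mol.
Chair II (chloro equatorial, acetyl equatorial, bromo equatorial): E = 0.00 kJ/mol.
ΔE = 9.33 − 0.00 = 9.33 kJ/mol; chair II is more stable.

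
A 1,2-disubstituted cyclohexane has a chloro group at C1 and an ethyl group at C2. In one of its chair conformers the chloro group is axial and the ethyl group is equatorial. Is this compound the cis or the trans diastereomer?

cis

C1 and C2 have opposite parity, so their axial bonds point in opposite directions.
With opposite-parity carbons, two substituents on the same face are one axial and one equatorial; opposite faces give both axial or both equatorial.
Here the groups are axial/equatorial → same face → cis.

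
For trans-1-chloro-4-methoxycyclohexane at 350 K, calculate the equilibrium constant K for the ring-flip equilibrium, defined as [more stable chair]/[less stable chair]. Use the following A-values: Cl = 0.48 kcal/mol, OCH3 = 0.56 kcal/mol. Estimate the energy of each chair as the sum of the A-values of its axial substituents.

K ≈ 4.46

C1 and C4 have opposite parity, so for the trans isomer the two substituents are e,e in one chair and a,a in the other.
Chair I (chloro axial, methoxy axial): E = 1.04 kcal/mol; chair II (chloro equatorial, methoxy equatorial): E = 0.00 kcal/mol.
ΔG = 1.04 kcal/mol between the two chairs.
K = exp(ΔG/RT) with R = 1.987×10⁻³ kcal mol⁻¹ K⁻¹ and T = 350 K gives K ≈ 4.46.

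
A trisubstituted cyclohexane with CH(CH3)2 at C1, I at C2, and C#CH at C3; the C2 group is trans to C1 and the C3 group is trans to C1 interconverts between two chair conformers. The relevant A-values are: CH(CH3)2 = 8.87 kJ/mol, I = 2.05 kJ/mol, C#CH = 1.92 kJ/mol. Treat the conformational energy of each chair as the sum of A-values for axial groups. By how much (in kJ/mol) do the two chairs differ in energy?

Chair I (isopropyl axial, iodo axial, ethynyl equatorial): E = 10.92 kJ/mol.
Chair II (isopropyl equatorial, iodo equatorial, ethynyl axial): E = 1.92 kJ/mol.
ΔE = 10.92 − 1.92 = 9.00 kJ/mol; chair II is more stable.

9.00 kJ/mol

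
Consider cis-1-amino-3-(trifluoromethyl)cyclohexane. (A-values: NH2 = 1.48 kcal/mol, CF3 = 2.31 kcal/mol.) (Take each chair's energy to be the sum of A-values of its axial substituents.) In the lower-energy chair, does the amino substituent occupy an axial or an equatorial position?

C1 and C3 have the same parity, so for the cis isomer the two substituents are e,e in one chair and a,a in the other.
Chair I (amino axial, trifluoromethyl axial): E = 3.79 kcal/mol.
Chair II (amino equatorial, trifluoromethyl equatorial): E = 0.00 kcal/mol.
Chair II is the more stable (lower-energy) conformer, and in that chair the amino group is equatorial.

equatorial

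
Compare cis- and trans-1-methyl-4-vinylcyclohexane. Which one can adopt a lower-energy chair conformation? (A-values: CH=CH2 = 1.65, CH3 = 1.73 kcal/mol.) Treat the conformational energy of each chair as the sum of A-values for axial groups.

At 1,4 positions (parity opposite): cis → (a,e or e,a); trans → (e,e or a,a).
Best chair for cis: E = 1.65 kcal/mol; best chair for trans: E = 0.00 kcal/mol.
The trans isomer is lower by 1.65 kcal/mol.

trans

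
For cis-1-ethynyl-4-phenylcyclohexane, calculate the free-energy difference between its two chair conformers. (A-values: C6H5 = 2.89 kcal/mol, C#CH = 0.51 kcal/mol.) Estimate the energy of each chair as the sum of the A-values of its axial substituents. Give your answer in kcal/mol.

C1 and C4 have opposite parity, so for the cis isomer the two substituents are one axial and one equatorial in each chair.
Chair I (phenyl axial, ethynyl equatorial): E = 2.89 kcal/mol.
Chair II (phenyl equatorial, ethynyl axial): E = 0.51 kcal/mol.
ΔE = 2.89 − 0.51 = 2.38 kcal/mol; chair II is more stable.

2.38 kcal/mol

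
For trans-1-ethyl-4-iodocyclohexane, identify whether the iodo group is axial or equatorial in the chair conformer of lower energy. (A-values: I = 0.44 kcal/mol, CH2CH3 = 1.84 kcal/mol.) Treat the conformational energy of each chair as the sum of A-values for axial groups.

C1 and C4 have opposite parity, so for the trans isomer the two substituents are e,e in one chair and a,a in the other.
Chair I (iodo axial, ethyl axial): E = 2.28 kcal/mol.
Chair II (iodo equatorial, ethyl equatorial): E = 0.00 kcal/mol.
Chair II is the more stable (lower-energy) conformer, and in that chair the iodo group is equatorial.

equatorial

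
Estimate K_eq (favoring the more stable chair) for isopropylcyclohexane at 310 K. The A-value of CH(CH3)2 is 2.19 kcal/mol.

One chair has the isopropyl group axial (E = 2.19 kcal/mol) and the other has it equatorial (E = 0).
ΔG = 2.19 kcal/mol between the two chairs.
K = exp(ΔG/RT) with R = 1.987×10⁻³ kcal mol⁻¹ K⁻¹ and T = 310 K gives K ≈ 35.

K ≈ 35.0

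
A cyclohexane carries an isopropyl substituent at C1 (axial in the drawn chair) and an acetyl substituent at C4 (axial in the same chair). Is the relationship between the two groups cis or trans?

trans

C1 and C4 have opposite parity, so their axial bonds point in opposite directions.
With opposite-parity carbons, two substituents on the same face are one axial and one equatorial; opposite faces give both axial or both equatorial.
Here the groups are axial/axial → opposite face → trans.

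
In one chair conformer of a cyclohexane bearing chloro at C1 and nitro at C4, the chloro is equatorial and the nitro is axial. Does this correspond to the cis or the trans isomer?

cis

C1 and C4 have opposite parity, so their axial bonds point in opposite directions.
With opposite-parity carbons, two substituents on the same face are one axial and one equatorial; opposite faces give both axial or both equatorial.
Here the groups are equatorial/axial → same face → cis.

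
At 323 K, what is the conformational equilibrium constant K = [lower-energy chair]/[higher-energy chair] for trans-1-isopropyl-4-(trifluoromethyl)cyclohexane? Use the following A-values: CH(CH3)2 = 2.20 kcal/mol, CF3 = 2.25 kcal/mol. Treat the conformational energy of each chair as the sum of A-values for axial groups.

C1 and C4 have opposite parity, so for the trans isomer the two substituents are e,e in one chair and a,a in the other.
Chair I (isopropyl axial, trifluoromethyl axial): E = 4.45 kcal/mol; chair II (isopropyl equatorial, trifluoromethyl equatorial): E = 0.00 kcal/mol.
ΔG = 4.45 kcal/mol between the two chairs.
K = exp(ΔG/RT) with R = 1.987×10⁻³ kcal mol⁻¹ K⁻¹ and T = 323 K gives K ≈ 1.03e+03.

K ≈ 1026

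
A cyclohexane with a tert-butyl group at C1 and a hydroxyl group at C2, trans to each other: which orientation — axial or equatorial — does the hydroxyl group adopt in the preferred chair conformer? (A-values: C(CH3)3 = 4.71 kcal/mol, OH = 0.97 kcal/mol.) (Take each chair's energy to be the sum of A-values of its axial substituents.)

C1 and C2 have opposite parity, so for the trans isomer the two substituents are e,e in one chair and a,a in the other.
Chair I (tert-butyl axial, hydroxyl axial): E = 5.68 kcal/mol.
Chair II (tert-butyl equatorial, hydroxyl equatorial): E = 0.00 kcal/mol.
Chair II is the more stable (lower-energy) conformer, and in that chair the hydroxyl group is equatorial.

equatorial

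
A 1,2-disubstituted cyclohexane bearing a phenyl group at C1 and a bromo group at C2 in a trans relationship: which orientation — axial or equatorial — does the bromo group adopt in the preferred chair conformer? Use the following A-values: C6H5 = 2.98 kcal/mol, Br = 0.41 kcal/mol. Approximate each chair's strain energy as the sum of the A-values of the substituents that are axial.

C1 and C2 have opposite parity, so for the trans isomer the two substituents are e,e in one chair and a,a in the other.
Chair I (phenyl axial, bromo axial): E = 3.39 kcal/mol.
Chair II (phenyl equatorial, bromo equatorial): E = 0.00 kcal/mol.
Chair II is the more stable (lower-energy) conformer, and in that chair the bromo group is equatorial.

equatorial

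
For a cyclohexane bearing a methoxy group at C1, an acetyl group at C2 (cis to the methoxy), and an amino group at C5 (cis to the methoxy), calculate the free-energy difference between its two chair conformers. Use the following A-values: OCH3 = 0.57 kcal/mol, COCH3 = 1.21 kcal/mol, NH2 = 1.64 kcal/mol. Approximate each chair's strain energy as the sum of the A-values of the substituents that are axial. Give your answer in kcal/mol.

Chair I (methoxy axial, acetyl equatorial, amino axial): E = 2.21 kcal/mol.
Chair II (methoxy equatorial, acetyl axial, amino equatorial): E = 1.21 kcal/mol.
ΔE = 2.21 − 1.21 = 1.00 kcal/mol; chair II is more stable.

1.00 kcal/mol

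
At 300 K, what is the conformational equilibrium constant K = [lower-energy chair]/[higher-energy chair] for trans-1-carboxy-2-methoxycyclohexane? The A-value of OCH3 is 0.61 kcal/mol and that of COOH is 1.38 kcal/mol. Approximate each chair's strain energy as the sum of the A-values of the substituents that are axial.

K ≈ 28.2

C1 and C2 have opposite parity, so for the trans isomer the two substituents are e,e in one chair and a,a in the other.
Chair I (methoxy axial, carboxyl axial): E = 1.99 kcal/mol; chair II (methoxy equatorial, carboxyl equatorial): E = 0.00 kcal/mol.
ΔG = 1.99 kcal/mol between the two chairs.
K = exp(ΔG/RT) with R = 1.987×10⁻³ kcal mol⁻¹ K⁻¹ and T = 300 K gives K ≈ 28.2.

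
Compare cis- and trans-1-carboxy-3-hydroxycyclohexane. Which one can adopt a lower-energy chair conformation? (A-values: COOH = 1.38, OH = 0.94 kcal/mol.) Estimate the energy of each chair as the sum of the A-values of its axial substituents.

cis

At 1,3 positions (parity same): cis → (e,e or a,a); trans → (a,e or e,a).
Best chair for cis: E = 0.00 kcal/mol; best chair for trans: E = 0.94 kcal/mol.
The cis isomer is lower by 0.94 kcal/mol.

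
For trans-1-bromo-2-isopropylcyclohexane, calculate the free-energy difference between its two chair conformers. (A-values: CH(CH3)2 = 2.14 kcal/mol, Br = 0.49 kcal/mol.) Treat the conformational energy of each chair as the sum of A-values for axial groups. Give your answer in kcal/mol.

C1 and C2 have opposite parity, so for the trans isomer the two substituents are e,e in one chair and a,a in the other.
Chair I (isopropyl axial, bromo axial): E = 2.63 kcal/mol.
Chair II (isopropyl equatorial, bromo equatorial): E = 0.00 kcal/mol.
ΔE = 2.63 − 0.00 = 2.63 kcal/mol; chair II is more stable.

2.63 kcal/mol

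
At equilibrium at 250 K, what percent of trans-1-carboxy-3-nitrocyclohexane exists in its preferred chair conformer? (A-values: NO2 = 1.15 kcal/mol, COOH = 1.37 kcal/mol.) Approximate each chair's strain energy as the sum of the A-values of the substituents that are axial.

60.9%

C1 and C3 have the same parity, so for the trans isomer the two substituents are one axial and one equatorial in each chair.
Chair I (nitro axial, carboxyl equatorial): E = 1.15 kcal/mol; chair II (nitro equatorial, carboxyl axial): E = 1.37 kcal/mol.
ΔG = 0.22 kcal/mol between the two chairs.
K = exp(ΔG/RT) with R = 1.987×10⁻³ kcal mol⁻¹ K⁻¹ and T = 250 K gives K ≈ 1.56.
Fraction in the lower-energy chair = K/(K+1) = 60.9%.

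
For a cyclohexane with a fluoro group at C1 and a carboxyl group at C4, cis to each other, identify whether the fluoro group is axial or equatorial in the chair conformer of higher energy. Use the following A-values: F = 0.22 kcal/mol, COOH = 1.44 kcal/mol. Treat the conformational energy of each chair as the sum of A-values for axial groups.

C1 and C4 have opposite parity, so for the cis isomer the two substituents are one axial and one equatorial in each chair.
Chair I (fluoro axial, carboxyl equatorial): E = 0.22 kcal/mol.
Chair II (fluoro equatorial, carboxyl axial): E = 1.44 kcal/mol.
Chair II is the less stable (higher-energy) conformer, and in that chair the fluoro group is equatorial.

equatorial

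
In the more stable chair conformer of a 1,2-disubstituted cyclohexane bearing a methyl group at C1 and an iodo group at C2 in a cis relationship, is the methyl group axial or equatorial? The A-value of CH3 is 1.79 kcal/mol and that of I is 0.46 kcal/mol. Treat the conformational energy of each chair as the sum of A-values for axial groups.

C1 and C2 have opposite parity, so for the cis isomer the two substituents are one axial and one equatorial in each chair.
Chair I (methyl axial, iodo equatorial): E = 1.79 kcal/mol.
Chair II (methyl equatorial, iodo axial): E = 0.46 kcal/mol.
Chair II is the more stable (lower-energy) conformer, and in that chair the methyl group is equatorial.

equatorial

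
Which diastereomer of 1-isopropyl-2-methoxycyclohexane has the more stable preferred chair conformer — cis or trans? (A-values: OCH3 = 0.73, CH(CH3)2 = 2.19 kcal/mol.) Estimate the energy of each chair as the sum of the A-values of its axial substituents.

trans

At 1,2 positions (parity opposite): cis → (a,e or e,a); trans → (e,e or a,a).
Best chair for cis: E = 0.73 kcal/mol; best chair for trans: E = 0.00 kcal/mol.
The trans isomer is lower by 0.73 kcal/mol.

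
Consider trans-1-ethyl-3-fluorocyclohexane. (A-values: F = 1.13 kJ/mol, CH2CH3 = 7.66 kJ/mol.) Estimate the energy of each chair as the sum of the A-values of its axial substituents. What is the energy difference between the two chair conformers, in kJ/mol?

6.53 kJ/mol

C1 and C3 have the same parity, so for the trans isomer the two substituents are one axial and one equatorial in each chair.
Chair I (fluoro axial, ethyl equatorial): E = 1.13 kJ/mol.
Chair II (fluoro equatorial, ethyl axial): E = 7.66 kJ/mol.
ΔE = 7.66 − 1.13 = 6.53 kJ/mol; chair I is more stable.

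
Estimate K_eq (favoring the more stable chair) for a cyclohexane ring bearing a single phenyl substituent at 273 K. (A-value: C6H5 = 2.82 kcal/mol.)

K ≈ 181

One chair has the phenyl group axial (E = 2.82 kcal/mol) and the other has it equatorial (E = 0).
ΔG = 2.82 kcal/mol between the two chairs.
K = exp(ΔG/RT) with R = 1.987×10⁻³ kcal mol⁻¹ K⁻¹ and T = 273 K gives K ≈ 181.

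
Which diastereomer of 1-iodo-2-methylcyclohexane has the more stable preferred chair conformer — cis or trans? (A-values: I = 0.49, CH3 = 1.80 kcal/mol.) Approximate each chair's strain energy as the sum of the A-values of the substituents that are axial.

trans

At 1,2 positions (parity opposite): cis → (a,e or e,a); trans → (e,e or a,a).
Best chair for cis: E = 0.49 kcal/mol; best chair for trans: E = 0.00 kcal/mol.
The trans isomer is lower by 0.49 kcal/mol.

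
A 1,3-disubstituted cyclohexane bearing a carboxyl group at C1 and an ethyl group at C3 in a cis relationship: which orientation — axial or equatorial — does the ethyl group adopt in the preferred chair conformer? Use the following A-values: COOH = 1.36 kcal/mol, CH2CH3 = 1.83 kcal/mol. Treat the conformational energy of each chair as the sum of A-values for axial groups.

C1 and C3 have the same parity, so for the cis isomer the two substituents are e,e in one chair and a,a in the other.
Chair I (carboxyl axial, ethyl axial): E = 3.19 kcal/mol.
Chair II (carboxyl equatorial, ethyl equatorial): E = 0.00 kcal/mol.
Chair II is the more stable (lower-energy) conformer, and in that chair the ethyl group is equatorial.

equatorial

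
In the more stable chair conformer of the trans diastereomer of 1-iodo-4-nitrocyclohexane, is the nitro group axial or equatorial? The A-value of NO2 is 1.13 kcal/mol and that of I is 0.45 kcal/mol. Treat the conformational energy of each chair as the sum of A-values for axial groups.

C1 and C4 have opposite parity, so for the trans isomer the two substituents are e,e in one chair and a,a in the other.
Chair I (nitro axial, iodo axial): E = 1.58 kcal/mol.
Chair II (nitro equatorial, iodo equatorial): E = 0.00 kcal/mol.
Chair II is the more stable (lower-energy) conformer, and in that chair the nitro group is equatorial.

equatorial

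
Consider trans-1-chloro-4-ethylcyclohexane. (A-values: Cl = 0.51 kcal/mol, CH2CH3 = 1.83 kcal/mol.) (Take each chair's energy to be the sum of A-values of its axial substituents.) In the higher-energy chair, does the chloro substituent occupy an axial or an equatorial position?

C1 and C4 have opposite parity, so for the trans isomer the two substituents are e,e in one chair and a,a in the other.
Chair I (chloro axial, ethyl axial): E = 2.34 kcal/mol.
Chair II (chloro equatorial, ethyl equatorial): E = 0.00 kcal/mol.
Chair I is the less stable (higher-energy) conformer, and in that chair the chloro group is axial.

axial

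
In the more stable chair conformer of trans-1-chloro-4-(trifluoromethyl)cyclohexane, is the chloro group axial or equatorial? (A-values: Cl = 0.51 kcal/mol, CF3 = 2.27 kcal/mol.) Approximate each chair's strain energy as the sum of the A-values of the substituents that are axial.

C1 and C4 have opposite parity, so for the trans isomer the two substituents are e,e in one chair and a,a in the other.
Chair I (chloro axial, trifluoromethyl axial): E = 2.78 kcal/mol.
Chair II (chloro equatorial, trifluoromethyl equatorial): E = 0.00 kcal/mol.
Chair II is the more stable (lower-energy) conformer, and in that chair the chloro group is equatorial.

equatorial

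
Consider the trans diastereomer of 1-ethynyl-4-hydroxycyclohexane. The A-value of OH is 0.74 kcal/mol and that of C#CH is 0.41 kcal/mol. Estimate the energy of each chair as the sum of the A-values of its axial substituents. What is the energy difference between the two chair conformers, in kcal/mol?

1.15 kcal/mol

C1 and C4 have opposite parity, so for the trans isomer the two substituents are e,e in one chair and a,a in the other.
Chair I (hydroxyl axial, ethynyl axial): E = 1.15 kcal/mol.
Chair II (hydroxyl equatorial, ethynyl equatorial): E = 0.00 kcal/mol.
ΔE = 1.15 − 0.00 = 1.15 kcal/mol; chair II is more stable.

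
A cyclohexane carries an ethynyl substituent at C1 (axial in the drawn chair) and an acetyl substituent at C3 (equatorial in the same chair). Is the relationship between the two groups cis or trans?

C1 and C3 have the same parity, so their axial bonds point in the same direction.
With same-parity carbons, two substituents on the same face are both axial or both equatorial; opposite faces give one of each.
Here the groups are axial/equatorial → opposite face → trans.

trans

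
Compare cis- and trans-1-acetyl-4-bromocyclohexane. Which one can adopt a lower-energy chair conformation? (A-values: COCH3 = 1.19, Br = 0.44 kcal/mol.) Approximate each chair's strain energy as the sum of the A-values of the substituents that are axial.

At 1,4 positions (parity opposite): cis → (a,e or e,a); trans → (e,e or a,a).
Best chair for cis: E = 0.44 kcal/mol; best chair for trans: E = 0.00 kcal/mol.
The trans isomer is lower by 0.44 kcal/mol.

trans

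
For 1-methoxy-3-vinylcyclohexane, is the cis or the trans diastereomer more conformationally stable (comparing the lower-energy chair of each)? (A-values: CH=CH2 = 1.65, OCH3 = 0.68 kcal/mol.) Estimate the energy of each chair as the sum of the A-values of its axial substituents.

At 1,3 positions (parity same): cis → (e,e or a,a); trans → (a,e or e,a).
Best chair for cis: E = 0.00 kcal/mol; best chair for trans: E = 0.68 kcal/mol.
The cis isomer is lower by 0.68 kcal/mol.

cis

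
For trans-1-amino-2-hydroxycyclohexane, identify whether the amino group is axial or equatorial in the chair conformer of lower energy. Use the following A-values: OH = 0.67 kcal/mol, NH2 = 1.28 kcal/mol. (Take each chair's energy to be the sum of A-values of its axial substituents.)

C1 and C2 have opposite parity, so for the trans isomer the two substituents are e,e in one chair and a,a in the other.
Chair I (hydroxyl axial, amino axial): E = 1.95 kcal/mol.
Chair II (hydroxyl equatorial, amino equatorial): E = 0.00 kcal/mol.
Chair II is the more stable (lower-energy) conformer, and in that chair the amino group is equatorial.

equatorial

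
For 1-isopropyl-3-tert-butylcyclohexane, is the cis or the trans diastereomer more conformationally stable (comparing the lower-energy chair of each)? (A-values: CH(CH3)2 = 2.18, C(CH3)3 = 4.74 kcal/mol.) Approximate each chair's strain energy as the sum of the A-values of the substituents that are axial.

At 1,3 positions (parity same): cis → (e,e or a,a); trans → (a,e or e,a).
Best chair for cis: E = 0.00 kcal/mol; best chair for trans: E = 2.18 kcal/mol.
The cis isomer is lower by 2.18 kcal/mol.

cis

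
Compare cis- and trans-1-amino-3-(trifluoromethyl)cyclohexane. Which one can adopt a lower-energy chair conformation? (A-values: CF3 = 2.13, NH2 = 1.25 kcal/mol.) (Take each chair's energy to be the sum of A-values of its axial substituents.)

At 1,3 positions (parity same): cis → (e,e or a,a); trans → (a,e or e,a).
Best chair for cis: E = 0.00 kcal/mol; best chair for trans: E = 1.25 kcal/mol.
The cis isomer is lower by 1.25 kcal/mol.

cis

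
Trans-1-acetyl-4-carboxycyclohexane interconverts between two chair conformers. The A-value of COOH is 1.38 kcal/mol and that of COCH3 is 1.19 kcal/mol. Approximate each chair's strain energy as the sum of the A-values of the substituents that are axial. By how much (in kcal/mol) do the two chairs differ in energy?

C1 and C4 have opposite parity, so for the trans isomer the two substituents are e,e in one chair and a,a in the other.
Chair I (carboxyl axial, acetyl axial): E = 2.57 kcal/mol.
Chair II (carboxyl equatorial, acetyl equatorial): E = 0.00 kcal/mol.
ΔE = 2.57 − 0.00 = 2.57 kcal/mol; chair II is more stable.

2.57 kcal/mol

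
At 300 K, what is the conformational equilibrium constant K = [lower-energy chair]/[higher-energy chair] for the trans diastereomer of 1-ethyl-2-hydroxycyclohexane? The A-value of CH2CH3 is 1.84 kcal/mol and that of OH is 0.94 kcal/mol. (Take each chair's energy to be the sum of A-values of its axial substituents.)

C1 and C2 have opposite parity, so for the trans isomer the two substituents are e,e in one chair and a,a in the other.
Chair I (ethyl axial, hydroxyl axial): E = 2.78 kcal/mol; chair II (ethyl equatorial, hydroxyl equatorial): E = 0.00 kcal/mol.
ΔG = 2.78 kcal/mol between the two chairs.
K = exp(ΔG/RT) with R = 1.987×10⁻³ kcal mol⁻¹ K⁻¹ and T = 300 K gives K ≈ 106.

K ≈ 106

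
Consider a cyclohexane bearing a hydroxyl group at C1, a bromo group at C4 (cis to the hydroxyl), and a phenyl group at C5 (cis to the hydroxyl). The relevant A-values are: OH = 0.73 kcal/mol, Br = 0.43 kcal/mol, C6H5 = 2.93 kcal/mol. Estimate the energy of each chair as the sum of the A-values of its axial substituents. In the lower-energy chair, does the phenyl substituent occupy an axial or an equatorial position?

equatorial

Chair I (hydroxyl axial, bromo equatorial, phenyl axial): E = 3.66 kcal/mol.
Chair II (hydroxyl equatorial, bromo axial, phenyl equatorial): E = 0.43 kcal/mol.
Chair II is the more stable (lower-energy) conformer, and in that chair the phenyl group is equatorial.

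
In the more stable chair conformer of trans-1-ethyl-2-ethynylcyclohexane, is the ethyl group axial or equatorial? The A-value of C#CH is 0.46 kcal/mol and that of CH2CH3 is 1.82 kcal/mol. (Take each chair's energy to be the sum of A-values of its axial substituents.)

equatorial

C1 and C2 have opposite parity, so for the trans isomer the two substituents are e,e in one chair and a,a in the other.
Chair I (ethynyl axial, ethyl axial): E = 2.28 kcal/mol.
Chair II (ethynyl equatorial, ethyl equatorial): E = 0.00 kcal/mol.
Chair II is the more stable (lower-energy) conformer, and in that chair the ethyl group is equatorial.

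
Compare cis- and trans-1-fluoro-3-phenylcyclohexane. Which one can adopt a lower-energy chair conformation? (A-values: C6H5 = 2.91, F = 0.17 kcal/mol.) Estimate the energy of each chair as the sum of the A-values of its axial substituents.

cis

At 1,3 positions (parity same): cis → (e,e or a,a); trans → (a,e or e,a).
Best chair for cis: E = 0.00 kcal/mol; best chair for trans: E = 0.17 kcal/mol.
The cis isomer is lower by 0.17 kcal/mol.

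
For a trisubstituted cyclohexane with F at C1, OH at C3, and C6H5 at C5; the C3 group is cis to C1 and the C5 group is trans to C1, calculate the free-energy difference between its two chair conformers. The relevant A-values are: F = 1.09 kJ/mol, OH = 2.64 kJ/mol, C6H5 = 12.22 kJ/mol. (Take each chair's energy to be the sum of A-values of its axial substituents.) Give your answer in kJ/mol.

Chair I (fluoro axial, hydroxyl axial, phenyl equatorial): E = 3.73 kJ/mol.
Chair II (fluoro equatorial, hydroxyl equatorial, phenyl axial): E = 12.22 kJ/mol.
ΔE = 12.22 − 3.73 = 8.49 kJ/mol; chair I is more stable.

8.49 kJ/mol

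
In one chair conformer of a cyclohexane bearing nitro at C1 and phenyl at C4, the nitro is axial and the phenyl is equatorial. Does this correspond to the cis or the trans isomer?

C1 and C4 have opposite parity, so their axial bonds point in opposite directions.
With opposite-parity carbons, two substituents on the same face are one axial and one equatorial; opposite faces give both axial or both equatorial.
Here the groups are axial/equatorial → same face → cis.

cis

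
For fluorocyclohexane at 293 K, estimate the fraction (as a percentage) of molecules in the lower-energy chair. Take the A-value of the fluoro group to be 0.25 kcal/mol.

60.6%

One chair has the fluoro group axial (E = 0.25 kcal/mol) and the other has it equatorial (E = 0).
ΔG = 0.25 kcal/mol between the two chairs.
K = exp(ΔG/RT) with R = 1.987×10⁻³ kcal mol⁻¹ K⁻¹ and T = 293 K gives K ≈ 1.54.
Fraction in the lower-energy chair = K/(K+1) = 60.6%.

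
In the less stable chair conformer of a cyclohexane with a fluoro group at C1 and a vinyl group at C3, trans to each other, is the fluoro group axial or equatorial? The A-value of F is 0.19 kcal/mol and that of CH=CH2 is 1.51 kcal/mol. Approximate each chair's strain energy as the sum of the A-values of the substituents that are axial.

C1 and C3 have the same parity, so for the trans isomer the two substituents are one axial and one equatorial in each chair.
Chair I (fluoro axial, vinyl equatorial): E = 0.19 kcal/mol.
Chair II (fluoro equatorial, vinyl axial): E = 1.51 kcal/mol.
Chair II is the less stable (higher-energy) conformer, and in that chair the fluoro group is equatorial.

equatorial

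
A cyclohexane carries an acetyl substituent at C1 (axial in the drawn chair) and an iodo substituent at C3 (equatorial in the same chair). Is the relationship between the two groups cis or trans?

trans

C1 and C3 have the same parity, so their axial bonds point in the same direction.
With same-parity carbons, two substituents on the same face are both axial or both equatorial; opposite faces give one of each.
Here the groups are axial/equatorial → opposite face → trans.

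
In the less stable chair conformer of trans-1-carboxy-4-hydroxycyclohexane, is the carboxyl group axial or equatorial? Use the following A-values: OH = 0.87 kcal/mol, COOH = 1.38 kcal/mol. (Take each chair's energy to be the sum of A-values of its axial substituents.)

C1 and C4 have opposite parity, so for the trans isomer the two substituents are e,e in one chair and a,a in the other.
Chair I (hydroxyl axial, carboxyl axial): E = 2.25 kcal/mol.
Chair II (hydroxyl equatorial, carboxyl equatorial): E = 0.00 kcal/mol.
Chair I is the less stable (higher-energy) conformer, and in that chair the carboxyl group is axial.

axial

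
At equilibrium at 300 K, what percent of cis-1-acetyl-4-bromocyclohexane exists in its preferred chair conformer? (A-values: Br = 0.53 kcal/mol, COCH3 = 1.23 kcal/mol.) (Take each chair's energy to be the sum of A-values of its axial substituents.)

C1 and C4 have opposite parity, so for the cis isomer the two substituents are one axial and one equatorial in each chair.
Chair I (bromo axial, acetyl equatorial): E = 0.53 kcal/mol; chair II (bromo equatorial, acetyl axial): E = 1.23 kcal/mol.
ΔG = 0.70 kcal/mol between the two chairs.
K = exp(ΔG/RT) with R = 1.987×10⁻³ kcal mol⁻¹ K⁻¹ and T = 300 K gives K ≈ 3.24.
Fraction in the lower-energy chair = K/(K+1) = 76.4%.

76.4%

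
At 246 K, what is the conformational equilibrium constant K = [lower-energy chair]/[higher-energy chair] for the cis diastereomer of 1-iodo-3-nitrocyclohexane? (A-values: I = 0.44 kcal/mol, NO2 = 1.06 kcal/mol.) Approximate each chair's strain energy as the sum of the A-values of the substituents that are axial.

K ≈ 21.5

C1 and C3 have the same parity, so for the cis isomer the two substituents are e,e in one chair and a,a in the other.
Chair I (iodo axial, nitro axial): E = 1.50 kcal/mol; chair II (iodo equatorial, nitro equatorial): E = 0.00 kcal/mol.
ΔG = 1.50 kcal/mol between the two chairs.
K = exp(ΔG/RT) with R = 1.987×10⁻³ kcal mol⁻¹ K⁻¹ and T = 246 K gives K ≈ 21.5.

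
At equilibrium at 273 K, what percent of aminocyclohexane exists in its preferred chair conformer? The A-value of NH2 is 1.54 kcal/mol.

94.5%

One chair has the amino group axial (E = 1.54 kcal/mol) and the other has it equatorial (E = 0).
ΔG = 1.54 kcal/mol between the two chairs.
K = exp(ΔG/RT) with R = 1.987×10⁻³ kcal mol⁻¹ K⁻¹ and T = 273 K gives K ≈ 17.1.
Fraction in the lower-energy chair = K/(K+1) = 94.5%.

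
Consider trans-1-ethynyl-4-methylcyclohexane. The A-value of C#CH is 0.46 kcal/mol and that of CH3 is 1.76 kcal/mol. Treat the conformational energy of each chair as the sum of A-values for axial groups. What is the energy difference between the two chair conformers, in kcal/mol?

C1 and C4 have opposite parity, so for the trans isomer the two substituents are e,e in one chair and a,a in the other.
Chair I (ethynyl axial, methyl axial): E = 2.22 kcal/mol.
Chair II (ethynyl equatorial, methyl equatorial): E = 0.00 kcal/mol.
ΔE = 2.22 − 0.00 = 2.22 kcal/mol; chair II is more stable.

2.22 kcal/mol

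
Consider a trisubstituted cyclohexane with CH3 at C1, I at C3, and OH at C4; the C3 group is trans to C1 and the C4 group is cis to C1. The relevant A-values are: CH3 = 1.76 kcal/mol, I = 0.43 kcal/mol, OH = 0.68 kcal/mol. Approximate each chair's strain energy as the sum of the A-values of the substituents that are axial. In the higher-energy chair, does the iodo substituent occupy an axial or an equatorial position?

equatorial

Chair I (methyl axial, iodo equatorial, hydroxyl equatorial): E = 1.76 kcal/mol.
Chair II (methyl equatorial, iodo axial, hydroxyl axial): E = 1.11 kcal/mol.
Chair I is the less stable (higher-energy) conformer, and in that chair the iodo group is equatorial.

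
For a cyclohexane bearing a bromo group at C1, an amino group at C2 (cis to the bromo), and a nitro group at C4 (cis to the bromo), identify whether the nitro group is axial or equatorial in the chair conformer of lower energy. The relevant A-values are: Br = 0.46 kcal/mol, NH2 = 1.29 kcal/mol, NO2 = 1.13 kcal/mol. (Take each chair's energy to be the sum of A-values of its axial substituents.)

equatorial

Chair I (bromo axial, amino equatorial, nitro equatorial): E = 0.46 kcal/mol.
Chair II (bromo equatorial, amino axial, nitro axial): E = 2.42 kcal/mol.
Chair I is the more stable (lower-energy) conformer, and in that chair the nitro group is equatorial.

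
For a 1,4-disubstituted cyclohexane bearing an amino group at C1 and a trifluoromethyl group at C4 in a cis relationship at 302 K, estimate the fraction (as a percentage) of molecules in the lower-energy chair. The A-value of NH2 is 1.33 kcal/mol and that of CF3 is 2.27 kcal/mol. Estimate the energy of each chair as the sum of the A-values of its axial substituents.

C1 and C4 have opposite parity, so for the cis isomer the two substituents are one axial and one equatorial in each chair.
Chair I (amino axial, trifluoromethyl equatorial): E = 1.33 kcal/mol; chair II (amino equatorial, trifluoromethyl axial): E = 2.27 kcal/mol.
ΔG = 0.94 kcal/mol between the two chairs.
K = exp(ΔG/RT) with R = 1.987×10⁻³ kcal mol⁻¹ K⁻¹ and T = 302 K gives K ≈ 4.79.
Fraction in the lower-energy chair = K/(K+1) = 82.7%.

82.7%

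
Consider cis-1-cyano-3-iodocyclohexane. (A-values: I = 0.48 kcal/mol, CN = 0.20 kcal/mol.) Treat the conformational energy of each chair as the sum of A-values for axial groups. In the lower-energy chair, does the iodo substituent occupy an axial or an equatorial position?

C1 and C3 have the same parity, so for the cis isomer the two substituents are e,e in one chair and a,a in the other.
Chair I (iodo axial, cyano axial): E = 0.68 kcal/mol.
Chair II (iodo equatorial, cyano equatorial): E = 0.00 kcal/mol.
Chair II is the more stable (lower-energy) conformer, and in that chair the iodo group is equatorial.

equatorial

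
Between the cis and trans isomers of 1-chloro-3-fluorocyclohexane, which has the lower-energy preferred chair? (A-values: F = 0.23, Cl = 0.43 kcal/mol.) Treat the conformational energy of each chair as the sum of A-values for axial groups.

cis

At 1,3 positions (parity same): cis → (e,e or a,a); trans → (a,e or e,a).
Best chair for cis: E = 0.00 kcal/mol; best chair for trans: E = 0.23 kcal/mol.
The cis isomer is lower by 0.23 kcal/mol.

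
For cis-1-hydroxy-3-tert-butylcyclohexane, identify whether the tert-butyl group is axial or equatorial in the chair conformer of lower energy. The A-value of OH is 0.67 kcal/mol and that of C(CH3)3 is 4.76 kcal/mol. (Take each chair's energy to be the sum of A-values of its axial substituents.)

equatorial

C1 and C3 have the same parity, so for the cis isomer the two substituents are e,e in one chair and a,a in the other.
Chair I (hydroxyl axial, tert-butyl axial): E = 5.43 kcal/mol.
Chair II (hydroxyl equatorial, tert-butyl equatorial): E = 0.00 kcal/mol.
Chair II is the more stable (lower-energy) conformer, and in that chair the tert-butyl group is equatorial.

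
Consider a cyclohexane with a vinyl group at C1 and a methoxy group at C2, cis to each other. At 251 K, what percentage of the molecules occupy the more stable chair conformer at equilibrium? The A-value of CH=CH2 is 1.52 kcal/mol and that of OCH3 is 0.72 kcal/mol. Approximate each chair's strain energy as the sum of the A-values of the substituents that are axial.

83.3%

C1 and C2 have opposite parity, so for the cis isomer the two substituents are one axial and one equatorial in each chair.
Chair I (vinyl axial, methoxy equatorial): E = 1.52 kcal/mol; chair II (vinyl equatorial, methoxy axial): E = 0.72 kcal/mol.
ΔG = 0.80 kcal/mol between the two chairs.
K = exp(ΔG/RT) with R = 1.987×10⁻³ kcal mol⁻¹ K⁻¹ and T = 251 K gives K ≈ 4.97.
Fraction in the lower-energy chair = K/(K+1) = 83.3%.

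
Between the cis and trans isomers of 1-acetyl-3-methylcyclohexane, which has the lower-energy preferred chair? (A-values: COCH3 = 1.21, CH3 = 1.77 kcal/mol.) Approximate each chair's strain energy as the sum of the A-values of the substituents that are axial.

cis

At 1,3 positions (parity same): cis → (e,e or a,a); trans → (a,e or e,a).
Best chair for cis: E = 0.00 kcal/mol; best chair for trans: E = 1.21 kcal/mol.
The cis isomer is lower by 1.21 kcal/mol.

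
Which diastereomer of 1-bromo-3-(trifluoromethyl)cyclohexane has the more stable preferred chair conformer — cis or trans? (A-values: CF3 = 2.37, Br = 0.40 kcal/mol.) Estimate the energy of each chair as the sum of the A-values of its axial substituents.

cis

At 1,3 positions (parity same): cis → (e,e or a,a); trans → (a,e or e,a).
Best chair for cis: E = 0.00 kcal/mol; best chair for trans: E = 0.40 kcal/mol.
The cis isomer is lower by 0.40 kcal/mol.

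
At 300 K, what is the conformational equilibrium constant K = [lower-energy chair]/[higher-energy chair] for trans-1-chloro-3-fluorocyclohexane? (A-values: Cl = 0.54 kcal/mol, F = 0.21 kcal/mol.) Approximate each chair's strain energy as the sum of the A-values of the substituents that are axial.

C1 and C3 have the same parity, so for the trans isomer the two substituents are one axial and one equatorial in each chair.
Chair I (chloro axial, fluoro equatorial): E = 0.54 kcal/mol; chair II (chloro equatorial, fluoro axial): E = 0.21 kcal/mol.
ΔG = 0.33 kcal/mol between the two chairs.
K = exp(ΔG/RT) with R = 1.987×10⁻³ kcal mol⁻¹ K⁻¹ and T = 300 K gives K ≈ 1.74.

K ≈ 1.74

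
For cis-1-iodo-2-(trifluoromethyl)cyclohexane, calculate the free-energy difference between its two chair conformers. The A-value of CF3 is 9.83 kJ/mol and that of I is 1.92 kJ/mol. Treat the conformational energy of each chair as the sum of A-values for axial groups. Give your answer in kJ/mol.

C1 and C2 have opposite parity, so for the cis isomer the two substituents are one axial and one equatorial in each chair.
Chair I (trifluoromethyl axial, iodo equatorial): E = 9.83 kJ/mol.
Chair II (trifluoromethyl equatorial, iodo axial): E = 1.92 kJ/mol.
ΔE = 9.83 − 1.92 = 7.91 kJ/mol; chair II is more stable.

7.91 kJ/mol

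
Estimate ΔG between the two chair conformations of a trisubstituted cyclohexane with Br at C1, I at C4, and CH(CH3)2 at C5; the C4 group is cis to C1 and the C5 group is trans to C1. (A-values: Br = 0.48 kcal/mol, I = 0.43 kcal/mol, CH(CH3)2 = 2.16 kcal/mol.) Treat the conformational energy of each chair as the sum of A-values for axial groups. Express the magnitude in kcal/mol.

Chair I (bromo axial, iodo equatorial, isopropyl equatorial): E = 0.48 kcal/mol.
Chair II (bromo equatorial, iodo axial, isopropyl axial): E = 2.59 kcal/mol.
ΔE = 2.59 − 0.48 = 2.11 kcal/mol; chair I is more stable.

2.11 kcal/mol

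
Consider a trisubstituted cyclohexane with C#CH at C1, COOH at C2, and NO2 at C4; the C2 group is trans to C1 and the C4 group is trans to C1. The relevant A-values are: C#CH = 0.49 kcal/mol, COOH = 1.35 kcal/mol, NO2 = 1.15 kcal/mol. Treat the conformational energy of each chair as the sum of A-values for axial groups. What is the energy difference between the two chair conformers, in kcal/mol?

Chair I (ethynyl axial, carboxyl axial, nitro axial): E = 2.99 kcal/mol.
Chair II (ethynyl equatorial, carboxyl equatorial, nitro equatorial): E = 0.00 kcal/mol.
ΔE = 2.99 − 0.00 = 2.99 kcal/mol; chair II is more stable.

2.99 kcal/mol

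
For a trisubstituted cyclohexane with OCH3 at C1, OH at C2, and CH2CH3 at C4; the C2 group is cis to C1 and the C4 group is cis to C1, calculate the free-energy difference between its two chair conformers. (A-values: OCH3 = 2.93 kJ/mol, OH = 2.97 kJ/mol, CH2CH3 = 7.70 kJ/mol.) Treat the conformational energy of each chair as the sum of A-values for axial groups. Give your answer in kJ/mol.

7.74 kJ/mol

Chair I (methoxy axial, hydroxyl equatorial, ethyl equatorial): E = 2.93 kJ/mol.
Chair II (methoxy equatorial, hydroxyl axial, ethyl axial): E = 10.67 kJ/mol.
ΔE = 10.67 − 2.93 = 7.74 kJ/mol; chair I is more stable.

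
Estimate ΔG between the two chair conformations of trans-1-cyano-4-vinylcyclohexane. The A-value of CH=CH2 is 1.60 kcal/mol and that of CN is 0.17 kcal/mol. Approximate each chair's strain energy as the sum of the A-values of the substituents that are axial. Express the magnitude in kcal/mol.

C1 and C4 have opposite parity, so for the trans isomer the two substituents are e,e in one chair and a,a in the other.
Chair I (vinyl axial, cyano axial): E = 1.77 kcal/mol.
Chair II (vinyl equatorial, cyano equatorial): E = 0.00 kcal/mol.
ΔE = 1.77 − 0.00 = 1.77 kcal/mol; chair II is more stable.

1.77 kcal/mol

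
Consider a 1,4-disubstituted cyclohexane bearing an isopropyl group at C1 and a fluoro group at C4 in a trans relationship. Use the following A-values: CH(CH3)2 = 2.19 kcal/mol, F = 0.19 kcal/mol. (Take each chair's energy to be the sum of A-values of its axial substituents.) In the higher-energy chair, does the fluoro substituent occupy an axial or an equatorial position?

axial

C1 and C4 have opposite parity, so for the trans isomer the two substituents are e,e in one chair and a,a in the other.
Chair I (isopropyl axial, fluoro axial): E = 2.38 kcal/mol.
Chair II (isopropyl equatorial, fluoro equatorial): E = 0.00 kcal/mol.
Chair I is the less stable (higher-energy) conformer, and in that chair the fluoro group is axial.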